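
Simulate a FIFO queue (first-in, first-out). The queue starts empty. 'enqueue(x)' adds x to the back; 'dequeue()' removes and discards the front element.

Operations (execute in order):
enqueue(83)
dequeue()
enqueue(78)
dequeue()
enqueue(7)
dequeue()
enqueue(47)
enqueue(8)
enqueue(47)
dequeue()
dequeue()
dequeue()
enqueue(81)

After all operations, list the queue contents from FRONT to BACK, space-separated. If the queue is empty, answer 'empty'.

enqueue(83): [83]
dequeue(): []
enqueue(78): [78]
dequeue(): []
enqueue(7): [7]
dequeue(): []
enqueue(47): [47]
enqueue(8): [47, 8]
enqueue(47): [47, 8, 47]
dequeue(): [8, 47]
dequeue(): [47]
dequeue(): []
enqueue(81): [81]

Answer: 81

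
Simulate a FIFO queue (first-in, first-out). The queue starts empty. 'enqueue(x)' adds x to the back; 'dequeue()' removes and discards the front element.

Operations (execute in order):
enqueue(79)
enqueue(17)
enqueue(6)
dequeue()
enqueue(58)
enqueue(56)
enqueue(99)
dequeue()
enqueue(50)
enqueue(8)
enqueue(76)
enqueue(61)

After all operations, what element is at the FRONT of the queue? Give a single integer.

Answer: 6

Derivation:
enqueue(79): queue = [79]
enqueue(17): queue = [79, 17]
enqueue(6): queue = [79, 17, 6]
dequeue(): queue = [17, 6]
enqueue(58): queue = [17, 6, 58]
enqueue(56): queue = [17, 6, 58, 56]
enqueue(99): queue = [17, 6, 58, 56, 99]
dequeue(): queue = [6, 58, 56, 99]
enqueue(50): queue = [6, 58, 56, 99, 50]
enqueue(8): queue = [6, 58, 56, 99, 50, 8]
enqueue(76): queue = [6, 58, 56, 99, 50, 8, 76]
enqueue(61): queue = [6, 58, 56, 99, 50, 8, 76, 61]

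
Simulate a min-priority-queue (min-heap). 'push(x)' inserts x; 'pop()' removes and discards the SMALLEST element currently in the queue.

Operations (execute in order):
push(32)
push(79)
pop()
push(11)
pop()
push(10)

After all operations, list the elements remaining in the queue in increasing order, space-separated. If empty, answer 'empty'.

push(32): heap contents = [32]
push(79): heap contents = [32, 79]
pop() → 32: heap contents = [79]
push(11): heap contents = [11, 79]
pop() → 11: heap contents = [79]
push(10): heap contents = [10, 79]

Answer: 10 79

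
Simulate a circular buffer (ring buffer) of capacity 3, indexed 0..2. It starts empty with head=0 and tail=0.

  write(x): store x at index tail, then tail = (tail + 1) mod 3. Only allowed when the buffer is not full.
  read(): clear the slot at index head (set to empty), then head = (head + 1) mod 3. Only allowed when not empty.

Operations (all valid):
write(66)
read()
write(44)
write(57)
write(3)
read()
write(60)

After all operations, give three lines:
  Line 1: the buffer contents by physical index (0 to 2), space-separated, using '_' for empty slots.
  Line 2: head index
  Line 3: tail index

write(66): buf=[66 _ _], head=0, tail=1, size=1
read(): buf=[_ _ _], head=1, tail=1, size=0
write(44): buf=[_ 44 _], head=1, tail=2, size=1
write(57): buf=[_ 44 57], head=1, tail=0, size=2
write(3): buf=[3 44 57], head=1, tail=1, size=3
read(): buf=[3 _ 57], head=2, tail=1, size=2
write(60): buf=[3 60 57], head=2, tail=2, size=3

Answer: 3 60 57
2
2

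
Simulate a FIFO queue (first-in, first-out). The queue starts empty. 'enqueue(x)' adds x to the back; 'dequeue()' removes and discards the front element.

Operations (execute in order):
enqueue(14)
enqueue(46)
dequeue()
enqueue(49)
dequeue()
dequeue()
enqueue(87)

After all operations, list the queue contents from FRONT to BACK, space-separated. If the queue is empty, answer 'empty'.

Answer: 87

Derivation:
enqueue(14): [14]
enqueue(46): [14, 46]
dequeue(): [46]
enqueue(49): [46, 49]
dequeue(): [49]
dequeue(): []
enqueue(87): [87]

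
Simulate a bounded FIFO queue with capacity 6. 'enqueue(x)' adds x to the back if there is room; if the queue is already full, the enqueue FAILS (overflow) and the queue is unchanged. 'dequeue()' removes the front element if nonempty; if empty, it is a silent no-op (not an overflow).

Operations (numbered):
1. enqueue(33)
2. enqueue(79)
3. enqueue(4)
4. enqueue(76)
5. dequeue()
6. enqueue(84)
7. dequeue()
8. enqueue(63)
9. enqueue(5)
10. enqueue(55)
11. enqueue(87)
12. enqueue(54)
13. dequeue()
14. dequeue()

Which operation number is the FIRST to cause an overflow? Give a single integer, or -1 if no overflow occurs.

1. enqueue(33): size=1
2. enqueue(79): size=2
3. enqueue(4): size=3
4. enqueue(76): size=4
5. dequeue(): size=3
6. enqueue(84): size=4
7. dequeue(): size=3
8. enqueue(63): size=4
9. enqueue(5): size=5
10. enqueue(55): size=6
11. enqueue(87): size=6=cap → OVERFLOW (fail)
12. enqueue(54): size=6=cap → OVERFLOW (fail)
13. dequeue(): size=5
14. dequeue(): size=4

Answer: 11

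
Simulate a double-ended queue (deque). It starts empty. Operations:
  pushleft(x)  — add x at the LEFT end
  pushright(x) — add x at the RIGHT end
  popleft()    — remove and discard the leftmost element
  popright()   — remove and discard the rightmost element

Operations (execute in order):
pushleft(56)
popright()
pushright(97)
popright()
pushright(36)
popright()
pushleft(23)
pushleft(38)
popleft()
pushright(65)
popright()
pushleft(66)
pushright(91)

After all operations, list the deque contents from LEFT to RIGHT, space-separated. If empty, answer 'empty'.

pushleft(56): [56]
popright(): []
pushright(97): [97]
popright(): []
pushright(36): [36]
popright(): []
pushleft(23): [23]
pushleft(38): [38, 23]
popleft(): [23]
pushright(65): [23, 65]
popright(): [23]
pushleft(66): [66, 23]
pushright(91): [66, 23, 91]

Answer: 66 23 91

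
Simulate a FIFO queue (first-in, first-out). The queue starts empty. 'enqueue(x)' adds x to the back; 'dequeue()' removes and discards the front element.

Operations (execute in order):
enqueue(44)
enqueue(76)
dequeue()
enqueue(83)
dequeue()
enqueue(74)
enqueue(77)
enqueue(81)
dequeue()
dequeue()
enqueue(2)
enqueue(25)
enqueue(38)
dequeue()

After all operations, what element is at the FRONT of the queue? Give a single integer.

Answer: 81

Derivation:
enqueue(44): queue = [44]
enqueue(76): queue = [44, 76]
dequeue(): queue = [76]
enqueue(83): queue = [76, 83]
dequeue(): queue = [83]
enqueue(74): queue = [83, 74]
enqueue(77): queue = [83, 74, 77]
enqueue(81): queue = [83, 74, 77, 81]
dequeue(): queue = [74, 77, 81]
dequeue(): queue = [77, 81]
enqueue(2): queue = [77, 81, 2]
enqueue(25): queue = [77, 81, 2, 25]
enqueue(38): queue = [77, 81, 2, 25, 38]
dequeue(): queue = [81, 2, 25, 38]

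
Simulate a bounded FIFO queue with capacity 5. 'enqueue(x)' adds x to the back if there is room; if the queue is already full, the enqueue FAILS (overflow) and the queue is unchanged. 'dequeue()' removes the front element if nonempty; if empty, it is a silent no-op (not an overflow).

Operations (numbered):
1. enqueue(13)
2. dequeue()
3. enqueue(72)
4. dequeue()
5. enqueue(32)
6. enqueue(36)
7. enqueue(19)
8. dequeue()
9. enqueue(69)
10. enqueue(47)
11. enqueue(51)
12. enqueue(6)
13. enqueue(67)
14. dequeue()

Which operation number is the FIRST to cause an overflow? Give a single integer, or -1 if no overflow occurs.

1. enqueue(13): size=1
2. dequeue(): size=0
3. enqueue(72): size=1
4. dequeue(): size=0
5. enqueue(32): size=1
6. enqueue(36): size=2
7. enqueue(19): size=3
8. dequeue(): size=2
9. enqueue(69): size=3
10. enqueue(47): size=4
11. enqueue(51): size=5
12. enqueue(6): size=5=cap → OVERFLOW (fail)
13. enqueue(67): size=5=cap → OVERFLOW (fail)
14. dequeue(): size=4

Answer: 12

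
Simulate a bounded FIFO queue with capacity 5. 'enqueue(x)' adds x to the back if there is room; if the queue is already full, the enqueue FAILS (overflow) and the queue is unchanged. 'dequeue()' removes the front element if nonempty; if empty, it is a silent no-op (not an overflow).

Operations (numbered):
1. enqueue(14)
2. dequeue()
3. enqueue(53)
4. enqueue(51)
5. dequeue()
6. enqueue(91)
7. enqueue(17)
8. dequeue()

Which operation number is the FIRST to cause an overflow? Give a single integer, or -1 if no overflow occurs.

Answer: -1

Derivation:
1. enqueue(14): size=1
2. dequeue(): size=0
3. enqueue(53): size=1
4. enqueue(51): size=2
5. dequeue(): size=1
6. enqueue(91): size=2
7. enqueue(17): size=3
8. dequeue(): size=2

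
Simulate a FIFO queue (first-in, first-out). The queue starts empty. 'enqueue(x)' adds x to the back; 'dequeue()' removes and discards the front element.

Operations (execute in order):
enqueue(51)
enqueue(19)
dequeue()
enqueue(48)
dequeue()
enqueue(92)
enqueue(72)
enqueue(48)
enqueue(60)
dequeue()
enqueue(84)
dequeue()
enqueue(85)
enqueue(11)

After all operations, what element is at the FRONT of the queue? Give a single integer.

enqueue(51): queue = [51]
enqueue(19): queue = [51, 19]
dequeue(): queue = [19]
enqueue(48): queue = [19, 48]
dequeue(): queue = [48]
enqueue(92): queue = [48, 92]
enqueue(72): queue = [48, 92, 72]
enqueue(48): queue = [48, 92, 72, 48]
enqueue(60): queue = [48, 92, 72, 48, 60]
dequeue(): queue = [92, 72, 48, 60]
enqueue(84): queue = [92, 72, 48, 60, 84]
dequeue(): queue = [72, 48, 60, 84]
enqueue(85): queue = [72, 48, 60, 84, 85]
enqueue(11): queue = [72, 48, 60, 84, 85, 11]

Answer: 72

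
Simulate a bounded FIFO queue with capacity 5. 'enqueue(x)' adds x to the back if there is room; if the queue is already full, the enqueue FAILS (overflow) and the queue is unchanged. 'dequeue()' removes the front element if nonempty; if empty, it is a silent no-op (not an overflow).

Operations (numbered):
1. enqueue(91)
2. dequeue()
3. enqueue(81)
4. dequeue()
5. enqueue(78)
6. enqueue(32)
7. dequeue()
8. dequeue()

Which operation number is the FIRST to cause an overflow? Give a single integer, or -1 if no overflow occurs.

1. enqueue(91): size=1
2. dequeue(): size=0
3. enqueue(81): size=1
4. dequeue(): size=0
5. enqueue(78): size=1
6. enqueue(32): size=2
7. dequeue(): size=1
8. dequeue(): size=0

Answer: -1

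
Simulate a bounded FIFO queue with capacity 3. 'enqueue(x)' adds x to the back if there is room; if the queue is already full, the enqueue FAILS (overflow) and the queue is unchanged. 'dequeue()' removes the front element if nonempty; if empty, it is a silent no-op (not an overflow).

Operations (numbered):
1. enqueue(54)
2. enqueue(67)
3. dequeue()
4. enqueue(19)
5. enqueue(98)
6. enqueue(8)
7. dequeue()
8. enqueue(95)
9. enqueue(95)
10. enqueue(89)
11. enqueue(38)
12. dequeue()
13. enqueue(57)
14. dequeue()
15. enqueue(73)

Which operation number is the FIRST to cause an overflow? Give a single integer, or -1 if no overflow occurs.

1. enqueue(54): size=1
2. enqueue(67): size=2
3. dequeue(): size=1
4. enqueue(19): size=2
5. enqueue(98): size=3
6. enqueue(8): size=3=cap → OVERFLOW (fail)
7. dequeue(): size=2
8. enqueue(95): size=3
9. enqueue(95): size=3=cap → OVERFLOW (fail)
10. enqueue(89): size=3=cap → OVERFLOW (fail)
11. enqueue(38): size=3=cap → OVERFLOW (fail)
12. dequeue(): size=2
13. enqueue(57): size=3
14. dequeue(): size=2
15. enqueue(73): size=3

Answer: 6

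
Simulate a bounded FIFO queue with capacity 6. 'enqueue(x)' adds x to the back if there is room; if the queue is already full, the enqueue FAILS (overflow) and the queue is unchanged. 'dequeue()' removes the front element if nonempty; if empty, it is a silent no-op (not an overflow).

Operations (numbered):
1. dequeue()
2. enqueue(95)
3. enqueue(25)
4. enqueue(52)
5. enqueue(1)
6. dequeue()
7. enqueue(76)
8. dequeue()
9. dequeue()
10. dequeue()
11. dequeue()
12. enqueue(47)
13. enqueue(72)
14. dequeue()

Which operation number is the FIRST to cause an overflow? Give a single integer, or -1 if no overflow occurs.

1. dequeue(): empty, no-op, size=0
2. enqueue(95): size=1
3. enqueue(25): size=2
4. enqueue(52): size=3
5. enqueue(1): size=4
6. dequeue(): size=3
7. enqueue(76): size=4
8. dequeue(): size=3
9. dequeue(): size=2
10. dequeue(): size=1
11. dequeue(): size=0
12. enqueue(47): size=1
13. enqueue(72): size=2
14. dequeue(): size=1

Answer: -1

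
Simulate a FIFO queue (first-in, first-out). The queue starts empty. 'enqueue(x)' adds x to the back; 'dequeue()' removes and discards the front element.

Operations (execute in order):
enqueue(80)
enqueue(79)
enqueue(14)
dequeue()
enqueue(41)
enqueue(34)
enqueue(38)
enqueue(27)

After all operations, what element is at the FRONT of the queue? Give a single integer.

Answer: 79

Derivation:
enqueue(80): queue = [80]
enqueue(79): queue = [80, 79]
enqueue(14): queue = [80, 79, 14]
dequeue(): queue = [79, 14]
enqueue(41): queue = [79, 14, 41]
enqueue(34): queue = [79, 14, 41, 34]
enqueue(38): queue = [79, 14, 41, 34, 38]
enqueue(27): queue = [79, 14, 41, 34, 38, 27]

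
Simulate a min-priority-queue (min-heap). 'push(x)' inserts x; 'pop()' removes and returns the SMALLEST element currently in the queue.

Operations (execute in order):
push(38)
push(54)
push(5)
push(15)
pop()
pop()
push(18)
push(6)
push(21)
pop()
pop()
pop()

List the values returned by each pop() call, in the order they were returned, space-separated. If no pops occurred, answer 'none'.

Answer: 5 15 6 18 21

Derivation:
push(38): heap contents = [38]
push(54): heap contents = [38, 54]
push(5): heap contents = [5, 38, 54]
push(15): heap contents = [5, 15, 38, 54]
pop() → 5: heap contents = [15, 38, 54]
pop() → 15: heap contents = [38, 54]
push(18): heap contents = [18, 38, 54]
push(6): heap contents = [6, 18, 38, 54]
push(21): heap contents = [6, 18, 21, 38, 54]
pop() → 6: heap contents = [18, 21, 38, 54]
pop() → 18: heap contents = [21, 38, 54]
pop() → 21: heap contents = [38, 54]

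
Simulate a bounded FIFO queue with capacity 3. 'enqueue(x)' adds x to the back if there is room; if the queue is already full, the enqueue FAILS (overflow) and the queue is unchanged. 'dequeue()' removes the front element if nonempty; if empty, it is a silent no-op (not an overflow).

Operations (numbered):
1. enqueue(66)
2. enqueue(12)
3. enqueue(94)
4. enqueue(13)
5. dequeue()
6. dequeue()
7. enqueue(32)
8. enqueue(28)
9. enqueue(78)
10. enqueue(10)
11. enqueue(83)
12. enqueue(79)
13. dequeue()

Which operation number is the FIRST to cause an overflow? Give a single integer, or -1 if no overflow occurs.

1. enqueue(66): size=1
2. enqueue(12): size=2
3. enqueue(94): size=3
4. enqueue(13): size=3=cap → OVERFLOW (fail)
5. dequeue(): size=2
6. dequeue(): size=1
7. enqueue(32): size=2
8. enqueue(28): size=3
9. enqueue(78): size=3=cap → OVERFLOW (fail)
10. enqueue(10): size=3=cap → OVERFLOW (fail)
11. enqueue(83): size=3=cap → OVERFLOW (fail)
12. enqueue(79): size=3=cap → OVERFLOW (fail)
13. dequeue(): size=2

Answer: 4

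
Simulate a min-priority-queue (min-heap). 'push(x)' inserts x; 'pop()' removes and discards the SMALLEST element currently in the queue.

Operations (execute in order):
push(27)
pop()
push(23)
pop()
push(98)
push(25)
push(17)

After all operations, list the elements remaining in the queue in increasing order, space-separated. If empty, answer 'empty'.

Answer: 17 25 98

Derivation:
push(27): heap contents = [27]
pop() → 27: heap contents = []
push(23): heap contents = [23]
pop() → 23: heap contents = []
push(98): heap contents = [98]
push(25): heap contents = [25, 98]
push(17): heap contents = [17, 25, 98]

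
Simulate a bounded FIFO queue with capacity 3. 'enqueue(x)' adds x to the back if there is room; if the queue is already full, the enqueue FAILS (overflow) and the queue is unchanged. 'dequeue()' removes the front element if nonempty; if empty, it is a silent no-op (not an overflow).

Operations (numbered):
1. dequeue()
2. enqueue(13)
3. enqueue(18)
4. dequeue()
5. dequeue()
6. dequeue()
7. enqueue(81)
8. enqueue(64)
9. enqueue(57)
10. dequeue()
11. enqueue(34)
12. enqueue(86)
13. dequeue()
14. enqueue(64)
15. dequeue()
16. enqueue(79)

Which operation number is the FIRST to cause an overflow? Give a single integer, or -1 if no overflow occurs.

1. dequeue(): empty, no-op, size=0
2. enqueue(13): size=1
3. enqueue(18): size=2
4. dequeue(): size=1
5. dequeue(): size=0
6. dequeue(): empty, no-op, size=0
7. enqueue(81): size=1
8. enqueue(64): size=2
9. enqueue(57): size=3
10. dequeue(): size=2
11. enqueue(34): size=3
12. enqueue(86): size=3=cap → OVERFLOW (fail)
13. dequeue(): size=2
14. enqueue(64): size=3
15. dequeue(): size=2
16. enqueue(79): size=3

Answer: 12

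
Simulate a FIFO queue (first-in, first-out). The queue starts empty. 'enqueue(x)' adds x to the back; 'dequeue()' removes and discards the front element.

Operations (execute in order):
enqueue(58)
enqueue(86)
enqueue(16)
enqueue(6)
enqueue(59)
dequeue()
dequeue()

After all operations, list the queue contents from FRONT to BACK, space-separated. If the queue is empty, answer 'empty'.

Answer: 16 6 59

Derivation:
enqueue(58): [58]
enqueue(86): [58, 86]
enqueue(16): [58, 86, 16]
enqueue(6): [58, 86, 16, 6]
enqueue(59): [58, 86, 16, 6, 59]
dequeue(): [86, 16, 6, 59]
dequeue(): [16, 6, 59]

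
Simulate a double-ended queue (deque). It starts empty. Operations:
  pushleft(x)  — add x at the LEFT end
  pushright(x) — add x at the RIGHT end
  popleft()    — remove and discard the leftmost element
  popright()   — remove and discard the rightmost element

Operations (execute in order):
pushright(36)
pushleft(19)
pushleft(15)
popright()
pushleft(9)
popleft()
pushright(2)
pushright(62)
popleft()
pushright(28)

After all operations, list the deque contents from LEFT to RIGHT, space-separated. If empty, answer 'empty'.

pushright(36): [36]
pushleft(19): [19, 36]
pushleft(15): [15, 19, 36]
popright(): [15, 19]
pushleft(9): [9, 15, 19]
popleft(): [15, 19]
pushright(2): [15, 19, 2]
pushright(62): [15, 19, 2, 62]
popleft(): [19, 2, 62]
pushright(28): [19, 2, 62, 28]

Answer: 19 2 62 28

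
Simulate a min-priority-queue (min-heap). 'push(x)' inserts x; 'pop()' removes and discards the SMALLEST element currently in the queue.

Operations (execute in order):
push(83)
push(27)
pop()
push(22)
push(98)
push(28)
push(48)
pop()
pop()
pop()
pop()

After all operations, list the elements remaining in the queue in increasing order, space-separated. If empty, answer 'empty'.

Answer: 98

Derivation:
push(83): heap contents = [83]
push(27): heap contents = [27, 83]
pop() → 27: heap contents = [83]
push(22): heap contents = [22, 83]
push(98): heap contents = [22, 83, 98]
push(28): heap contents = [22, 28, 83, 98]
push(48): heap contents = [22, 28, 48, 83, 98]
pop() → 22: heap contents = [28, 48, 83, 98]
pop() → 28: heap contents = [48, 83, 98]
pop() → 48: heap contents = [83, 98]
pop() → 83: heap contents = [98]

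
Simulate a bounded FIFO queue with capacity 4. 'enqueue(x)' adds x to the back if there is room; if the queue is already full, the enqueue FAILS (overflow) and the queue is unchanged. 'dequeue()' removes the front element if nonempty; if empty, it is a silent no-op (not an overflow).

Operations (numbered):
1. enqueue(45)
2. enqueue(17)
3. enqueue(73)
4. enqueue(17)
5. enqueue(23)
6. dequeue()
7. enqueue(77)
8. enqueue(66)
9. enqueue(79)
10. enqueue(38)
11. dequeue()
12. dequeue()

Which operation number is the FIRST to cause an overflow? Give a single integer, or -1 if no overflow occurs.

Answer: 5

Derivation:
1. enqueue(45): size=1
2. enqueue(17): size=2
3. enqueue(73): size=3
4. enqueue(17): size=4
5. enqueue(23): size=4=cap → OVERFLOW (fail)
6. dequeue(): size=3
7. enqueue(77): size=4
8. enqueue(66): size=4=cap → OVERFLOW (fail)
9. enqueue(79): size=4=cap → OVERFLOW (fail)
10. enqueue(38): size=4=cap → OVERFLOW (fail)
11. dequeue(): size=3
12. dequeue(): size=2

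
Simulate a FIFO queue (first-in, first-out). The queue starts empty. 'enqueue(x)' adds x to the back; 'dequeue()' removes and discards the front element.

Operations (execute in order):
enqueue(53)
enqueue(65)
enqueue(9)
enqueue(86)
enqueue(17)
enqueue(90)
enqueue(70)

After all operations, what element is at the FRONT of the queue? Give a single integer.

enqueue(53): queue = [53]
enqueue(65): queue = [53, 65]
enqueue(9): queue = [53, 65, 9]
enqueue(86): queue = [53, 65, 9, 86]
enqueue(17): queue = [53, 65, 9, 86, 17]
enqueue(90): queue = [53, 65, 9, 86, 17, 90]
enqueue(70): queue = [53, 65, 9, 86, 17, 90, 70]

Answer: 53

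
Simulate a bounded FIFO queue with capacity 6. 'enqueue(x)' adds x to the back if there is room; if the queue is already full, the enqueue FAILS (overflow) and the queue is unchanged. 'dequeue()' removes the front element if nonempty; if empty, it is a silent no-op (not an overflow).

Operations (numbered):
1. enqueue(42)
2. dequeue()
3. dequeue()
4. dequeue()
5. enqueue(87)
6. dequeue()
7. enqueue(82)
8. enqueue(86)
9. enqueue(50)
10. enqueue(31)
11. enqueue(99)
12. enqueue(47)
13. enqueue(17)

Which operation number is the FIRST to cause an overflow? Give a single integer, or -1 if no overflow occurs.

1. enqueue(42): size=1
2. dequeue(): size=0
3. dequeue(): empty, no-op, size=0
4. dequeue(): empty, no-op, size=0
5. enqueue(87): size=1
6. dequeue(): size=0
7. enqueue(82): size=1
8. enqueue(86): size=2
9. enqueue(50): size=3
10. enqueue(31): size=4
11. enqueue(99): size=5
12. enqueue(47): size=6
13. enqueue(17): size=6=cap → OVERFLOW (fail)

Answer: 13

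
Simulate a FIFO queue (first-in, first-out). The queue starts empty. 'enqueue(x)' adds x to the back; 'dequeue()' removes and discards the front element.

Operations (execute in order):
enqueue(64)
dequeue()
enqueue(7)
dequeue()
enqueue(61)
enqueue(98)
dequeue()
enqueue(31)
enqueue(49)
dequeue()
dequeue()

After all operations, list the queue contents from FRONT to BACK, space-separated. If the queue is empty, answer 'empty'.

enqueue(64): [64]
dequeue(): []
enqueue(7): [7]
dequeue(): []
enqueue(61): [61]
enqueue(98): [61, 98]
dequeue(): [98]
enqueue(31): [98, 31]
enqueue(49): [98, 31, 49]
dequeue(): [31, 49]
dequeue(): [49]

Answer: 49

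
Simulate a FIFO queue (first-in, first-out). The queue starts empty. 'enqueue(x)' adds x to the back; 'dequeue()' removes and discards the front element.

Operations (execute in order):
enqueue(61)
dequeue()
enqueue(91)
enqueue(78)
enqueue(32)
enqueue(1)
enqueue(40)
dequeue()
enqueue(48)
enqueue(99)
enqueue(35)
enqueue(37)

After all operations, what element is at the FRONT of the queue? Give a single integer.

Answer: 78

Derivation:
enqueue(61): queue = [61]
dequeue(): queue = []
enqueue(91): queue = [91]
enqueue(78): queue = [91, 78]
enqueue(32): queue = [91, 78, 32]
enqueue(1): queue = [91, 78, 32, 1]
enqueue(40): queue = [91, 78, 32, 1, 40]
dequeue(): queue = [78, 32, 1, 40]
enqueue(48): queue = [78, 32, 1, 40, 48]
enqueue(99): queue = [78, 32, 1, 40, 48, 99]
enqueue(35): queue = [78, 32, 1, 40, 48, 99, 35]
enqueue(37): queue = [78, 32, 1, 40, 48, 99, 35, 37]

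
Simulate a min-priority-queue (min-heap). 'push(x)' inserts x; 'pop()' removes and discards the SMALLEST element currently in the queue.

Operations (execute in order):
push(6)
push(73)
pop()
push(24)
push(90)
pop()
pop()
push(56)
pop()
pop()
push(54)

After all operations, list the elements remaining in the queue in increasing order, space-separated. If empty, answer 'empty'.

Answer: 54

Derivation:
push(6): heap contents = [6]
push(73): heap contents = [6, 73]
pop() → 6: heap contents = [73]
push(24): heap contents = [24, 73]
push(90): heap contents = [24, 73, 90]
pop() → 24: heap contents = [73, 90]
pop() → 73: heap contents = [90]
push(56): heap contents = [56, 90]
pop() → 56: heap contents = [90]
pop() → 90: heap contents = []
push(54): heap contents = [54]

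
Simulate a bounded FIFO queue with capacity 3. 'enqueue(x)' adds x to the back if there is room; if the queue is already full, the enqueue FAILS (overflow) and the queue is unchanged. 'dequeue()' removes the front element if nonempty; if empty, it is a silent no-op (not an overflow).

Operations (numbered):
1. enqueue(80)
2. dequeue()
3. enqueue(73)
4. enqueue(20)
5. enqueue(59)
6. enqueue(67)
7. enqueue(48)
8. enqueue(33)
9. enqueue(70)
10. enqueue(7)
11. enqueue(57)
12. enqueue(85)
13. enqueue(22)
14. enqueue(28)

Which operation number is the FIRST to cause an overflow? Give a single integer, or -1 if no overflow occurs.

Answer: 6

Derivation:
1. enqueue(80): size=1
2. dequeue(): size=0
3. enqueue(73): size=1
4. enqueue(20): size=2
5. enqueue(59): size=3
6. enqueue(67): size=3=cap → OVERFLOW (fail)
7. enqueue(48): size=3=cap → OVERFLOW (fail)
8. enqueue(33): size=3=cap → OVERFLOW (fail)
9. enqueue(70): size=3=cap → OVERFLOW (fail)
10. enqueue(7): size=3=cap → OVERFLOW (fail)
11. enqueue(57): size=3=cap → OVERFLOW (fail)
12. enqueue(85): size=3=cap → OVERFLOW (fail)
13. enqueue(22): size=3=cap → OVERFLOW (fail)
14. enqueue(28): size=3=cap → OVERFLOW (fail)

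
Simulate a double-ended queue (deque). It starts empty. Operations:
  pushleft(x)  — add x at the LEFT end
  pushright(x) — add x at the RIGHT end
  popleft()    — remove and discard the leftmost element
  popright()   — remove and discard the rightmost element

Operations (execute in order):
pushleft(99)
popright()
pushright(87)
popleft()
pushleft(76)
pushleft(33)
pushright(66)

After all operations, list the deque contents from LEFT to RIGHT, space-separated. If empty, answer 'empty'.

Answer: 33 76 66

Derivation:
pushleft(99): [99]
popright(): []
pushright(87): [87]
popleft(): []
pushleft(76): [76]
pushleft(33): [33, 76]
pushright(66): [33, 76, 66]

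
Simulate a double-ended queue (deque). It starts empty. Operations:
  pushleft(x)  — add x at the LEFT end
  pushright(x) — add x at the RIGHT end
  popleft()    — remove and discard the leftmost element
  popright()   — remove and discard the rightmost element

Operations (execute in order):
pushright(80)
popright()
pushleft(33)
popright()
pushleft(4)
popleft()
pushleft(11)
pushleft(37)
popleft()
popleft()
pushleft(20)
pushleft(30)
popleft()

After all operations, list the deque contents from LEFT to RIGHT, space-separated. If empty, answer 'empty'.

Answer: 20

Derivation:
pushright(80): [80]
popright(): []
pushleft(33): [33]
popright(): []
pushleft(4): [4]
popleft(): []
pushleft(11): [11]
pushleft(37): [37, 11]
popleft(): [11]
popleft(): []
pushleft(20): [20]
pushleft(30): [30, 20]
popleft(): [20]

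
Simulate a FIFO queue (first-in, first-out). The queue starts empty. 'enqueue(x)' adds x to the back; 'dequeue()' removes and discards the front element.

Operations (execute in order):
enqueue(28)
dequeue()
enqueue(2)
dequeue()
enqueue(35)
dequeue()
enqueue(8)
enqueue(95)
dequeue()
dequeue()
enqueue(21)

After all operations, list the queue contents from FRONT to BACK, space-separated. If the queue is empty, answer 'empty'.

Answer: 21

Derivation:
enqueue(28): [28]
dequeue(): []
enqueue(2): [2]
dequeue(): []
enqueue(35): [35]
dequeue(): []
enqueue(8): [8]
enqueue(95): [8, 95]
dequeue(): [95]
dequeue(): []
enqueue(21): [21]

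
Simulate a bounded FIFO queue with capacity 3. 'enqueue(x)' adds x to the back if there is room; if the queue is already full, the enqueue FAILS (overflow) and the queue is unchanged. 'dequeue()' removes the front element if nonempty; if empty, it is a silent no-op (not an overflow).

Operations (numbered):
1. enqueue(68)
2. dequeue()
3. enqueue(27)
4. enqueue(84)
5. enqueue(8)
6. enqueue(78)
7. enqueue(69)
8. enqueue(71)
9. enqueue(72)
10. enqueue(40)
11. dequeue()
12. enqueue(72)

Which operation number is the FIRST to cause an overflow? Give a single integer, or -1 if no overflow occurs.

Answer: 6

Derivation:
1. enqueue(68): size=1
2. dequeue(): size=0
3. enqueue(27): size=1
4. enqueue(84): size=2
5. enqueue(8): size=3
6. enqueue(78): size=3=cap → OVERFLOW (fail)
7. enqueue(69): size=3=cap → OVERFLOW (fail)
8. enqueue(71): size=3=cap → OVERFLOW (fail)
9. enqueue(72): size=3=cap → OVERFLOW (fail)
10. enqueue(40): size=3=cap → OVERFLOW (fail)
11. dequeue(): size=2
12. enqueue(72): size=3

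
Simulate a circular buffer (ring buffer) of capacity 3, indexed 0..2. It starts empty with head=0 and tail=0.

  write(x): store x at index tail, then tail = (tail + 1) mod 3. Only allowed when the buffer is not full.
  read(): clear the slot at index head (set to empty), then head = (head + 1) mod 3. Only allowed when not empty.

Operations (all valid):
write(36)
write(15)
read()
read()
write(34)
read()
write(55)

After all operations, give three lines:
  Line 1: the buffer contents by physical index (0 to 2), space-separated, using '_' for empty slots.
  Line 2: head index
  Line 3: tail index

Answer: 55 _ _
0
1

Derivation:
write(36): buf=[36 _ _], head=0, tail=1, size=1
write(15): buf=[36 15 _], head=0, tail=2, size=2
read(): buf=[_ 15 _], head=1, tail=2, size=1
read(): buf=[_ _ _], head=2, tail=2, size=0
write(34): buf=[_ _ 34], head=2, tail=0, size=1
read(): buf=[_ _ _], head=0, tail=0, size=0
write(55): buf=[55 _ _], head=0, tail=1, size=1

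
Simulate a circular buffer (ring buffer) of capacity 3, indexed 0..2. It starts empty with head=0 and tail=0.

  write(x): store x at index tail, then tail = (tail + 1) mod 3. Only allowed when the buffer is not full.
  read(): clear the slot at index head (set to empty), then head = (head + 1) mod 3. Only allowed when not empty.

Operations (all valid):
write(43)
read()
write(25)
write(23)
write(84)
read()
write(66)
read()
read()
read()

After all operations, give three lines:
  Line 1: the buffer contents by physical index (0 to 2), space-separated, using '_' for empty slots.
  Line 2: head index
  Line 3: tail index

Answer: _ _ _
2
2

Derivation:
write(43): buf=[43 _ _], head=0, tail=1, size=1
read(): buf=[_ _ _], head=1, tail=1, size=0
write(25): buf=[_ 25 _], head=1, tail=2, size=1
write(23): buf=[_ 25 23], head=1, tail=0, size=2
write(84): buf=[84 25 23], head=1, tail=1, size=3
read(): buf=[84 _ 23], head=2, tail=1, size=2
write(66): buf=[84 66 23], head=2, tail=2, size=3
read(): buf=[84 66 _], head=0, tail=2, size=2
read(): buf=[_ 66 _], head=1, tail=2, size=1
read(): buf=[_ _ _], head=2, tail=2, size=0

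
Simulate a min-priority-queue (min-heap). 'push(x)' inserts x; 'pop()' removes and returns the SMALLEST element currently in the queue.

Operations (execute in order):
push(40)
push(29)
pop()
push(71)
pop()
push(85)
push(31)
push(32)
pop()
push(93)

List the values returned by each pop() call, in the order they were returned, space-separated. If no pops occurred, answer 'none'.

Answer: 29 40 31

Derivation:
push(40): heap contents = [40]
push(29): heap contents = [29, 40]
pop() → 29: heap contents = [40]
push(71): heap contents = [40, 71]
pop() → 40: heap contents = [71]
push(85): heap contents = [71, 85]
push(31): heap contents = [31, 71, 85]
push(32): heap contents = [31, 32, 71, 85]
pop() → 31: heap contents = [32, 71, 85]
push(93): heap contents = [32, 71, 85, 93]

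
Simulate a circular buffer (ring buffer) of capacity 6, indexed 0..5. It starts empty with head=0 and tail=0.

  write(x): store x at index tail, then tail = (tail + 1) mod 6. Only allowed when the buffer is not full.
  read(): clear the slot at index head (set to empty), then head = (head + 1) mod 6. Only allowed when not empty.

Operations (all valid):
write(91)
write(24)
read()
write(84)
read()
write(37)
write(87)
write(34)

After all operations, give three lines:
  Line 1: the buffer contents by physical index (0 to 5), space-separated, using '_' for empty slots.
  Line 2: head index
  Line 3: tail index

Answer: _ _ 84 37 87 34
2
0

Derivation:
write(91): buf=[91 _ _ _ _ _], head=0, tail=1, size=1
write(24): buf=[91 24 _ _ _ _], head=0, tail=2, size=2
read(): buf=[_ 24 _ _ _ _], head=1, tail=2, size=1
write(84): buf=[_ 24 84 _ _ _], head=1, tail=3, size=2
read(): buf=[_ _ 84 _ _ _], head=2, tail=3, size=1
write(37): buf=[_ _ 84 37 _ _], head=2, tail=4, size=2
write(87): buf=[_ _ 84 37 87 _], head=2, tail=5, size=3
write(34): buf=[_ _ 84 37 87 34], head=2, tail=0, size=4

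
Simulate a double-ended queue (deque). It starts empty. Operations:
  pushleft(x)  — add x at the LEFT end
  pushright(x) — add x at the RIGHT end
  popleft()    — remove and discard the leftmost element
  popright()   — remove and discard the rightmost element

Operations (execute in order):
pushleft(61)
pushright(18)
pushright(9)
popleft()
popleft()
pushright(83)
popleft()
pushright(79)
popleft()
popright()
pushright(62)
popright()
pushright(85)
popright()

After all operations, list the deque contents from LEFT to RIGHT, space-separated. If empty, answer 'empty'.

Answer: empty

Derivation:
pushleft(61): [61]
pushright(18): [61, 18]
pushright(9): [61, 18, 9]
popleft(): [18, 9]
popleft(): [9]
pushright(83): [9, 83]
popleft(): [83]
pushright(79): [83, 79]
popleft(): [79]
popright(): []
pushright(62): [62]
popright(): []
pushright(85): [85]
popright(): []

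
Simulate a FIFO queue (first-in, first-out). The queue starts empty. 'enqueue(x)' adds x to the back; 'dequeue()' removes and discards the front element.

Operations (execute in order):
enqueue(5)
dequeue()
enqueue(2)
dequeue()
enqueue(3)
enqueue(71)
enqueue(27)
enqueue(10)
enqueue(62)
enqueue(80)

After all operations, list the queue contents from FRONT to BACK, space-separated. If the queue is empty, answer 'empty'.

Answer: 3 71 27 10 62 80

Derivation:
enqueue(5): [5]
dequeue(): []
enqueue(2): [2]
dequeue(): []
enqueue(3): [3]
enqueue(71): [3, 71]
enqueue(27): [3, 71, 27]
enqueue(10): [3, 71, 27, 10]
enqueue(62): [3, 71, 27, 10, 62]
enqueue(80): [3, 71, 27, 10, 62, 80]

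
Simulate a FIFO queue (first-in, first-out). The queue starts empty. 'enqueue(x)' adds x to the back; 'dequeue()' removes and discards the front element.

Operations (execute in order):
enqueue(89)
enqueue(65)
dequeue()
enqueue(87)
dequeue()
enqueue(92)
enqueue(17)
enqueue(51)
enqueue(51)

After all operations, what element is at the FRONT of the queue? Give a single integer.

Answer: 87

Derivation:
enqueue(89): queue = [89]
enqueue(65): queue = [89, 65]
dequeue(): queue = [65]
enqueue(87): queue = [65, 87]
dequeue(): queue = [87]
enqueue(92): queue = [87, 92]
enqueue(17): queue = [87, 92, 17]
enqueue(51): queue = [87, 92, 17, 51]
enqueue(51): queue = [87, 92, 17, 51, 51]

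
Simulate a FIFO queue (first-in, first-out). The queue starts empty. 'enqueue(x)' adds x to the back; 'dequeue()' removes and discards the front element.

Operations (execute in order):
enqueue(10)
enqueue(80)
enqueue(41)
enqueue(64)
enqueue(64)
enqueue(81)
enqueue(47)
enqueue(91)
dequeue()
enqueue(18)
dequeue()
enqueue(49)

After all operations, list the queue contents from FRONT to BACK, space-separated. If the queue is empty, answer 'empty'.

Answer: 41 64 64 81 47 91 18 49

Derivation:
enqueue(10): [10]
enqueue(80): [10, 80]
enqueue(41): [10, 80, 41]
enqueue(64): [10, 80, 41, 64]
enqueue(64): [10, 80, 41, 64, 64]
enqueue(81): [10, 80, 41, 64, 64, 81]
enqueue(47): [10, 80, 41, 64, 64, 81, 47]
enqueue(91): [10, 80, 41, 64, 64, 81, 47, 91]
dequeue(): [80, 41, 64, 64, 81, 47, 91]
enqueue(18): [80, 41, 64, 64, 81, 47, 91, 18]
dequeue(): [41, 64, 64, 81, 47, 91, 18]
enqueue(49): [41, 64, 64, 81, 47, 91, 18, 49]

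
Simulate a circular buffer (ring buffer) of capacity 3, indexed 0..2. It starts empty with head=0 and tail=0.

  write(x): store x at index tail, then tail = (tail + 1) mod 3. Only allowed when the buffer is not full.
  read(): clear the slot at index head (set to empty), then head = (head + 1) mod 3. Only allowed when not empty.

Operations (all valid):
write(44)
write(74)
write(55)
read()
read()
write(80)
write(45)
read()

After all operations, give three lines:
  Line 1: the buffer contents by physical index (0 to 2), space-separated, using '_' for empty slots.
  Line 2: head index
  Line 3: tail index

write(44): buf=[44 _ _], head=0, tail=1, size=1
write(74): buf=[44 74 _], head=0, tail=2, size=2
write(55): buf=[44 74 55], head=0, tail=0, size=3
read(): buf=[_ 74 55], head=1, tail=0, size=2
read(): buf=[_ _ 55], head=2, tail=0, size=1
write(80): buf=[80 _ 55], head=2, tail=1, size=2
write(45): buf=[80 45 55], head=2, tail=2, size=3
read(): buf=[80 45 _], head=0, tail=2, size=2

Answer: 80 45 _
0
2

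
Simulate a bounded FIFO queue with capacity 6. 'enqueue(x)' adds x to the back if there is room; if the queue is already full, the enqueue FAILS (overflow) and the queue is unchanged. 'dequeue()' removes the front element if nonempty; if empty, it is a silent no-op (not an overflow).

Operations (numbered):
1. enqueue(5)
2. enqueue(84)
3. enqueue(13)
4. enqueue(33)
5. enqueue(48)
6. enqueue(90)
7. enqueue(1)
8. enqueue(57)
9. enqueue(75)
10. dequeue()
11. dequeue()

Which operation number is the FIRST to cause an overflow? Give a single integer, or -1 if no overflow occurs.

1. enqueue(5): size=1
2. enqueue(84): size=2
3. enqueue(13): size=3
4. enqueue(33): size=4
5. enqueue(48): size=5
6. enqueue(90): size=6
7. enqueue(1): size=6=cap → OVERFLOW (fail)
8. enqueue(57): size=6=cap → OVERFLOW (fail)
9. enqueue(75): size=6=cap → OVERFLOW (fail)
10. dequeue(): size=5
11. dequeue(): size=4

Answer: 7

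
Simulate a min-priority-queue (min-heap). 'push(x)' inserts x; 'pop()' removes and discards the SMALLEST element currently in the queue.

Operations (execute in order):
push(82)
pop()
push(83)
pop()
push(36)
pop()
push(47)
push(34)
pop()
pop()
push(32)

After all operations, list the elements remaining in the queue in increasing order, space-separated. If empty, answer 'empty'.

push(82): heap contents = [82]
pop() → 82: heap contents = []
push(83): heap contents = [83]
pop() → 83: heap contents = []
push(36): heap contents = [36]
pop() → 36: heap contents = []
push(47): heap contents = [47]
push(34): heap contents = [34, 47]
pop() → 34: heap contents = [47]
pop() → 47: heap contents = []
push(32): heap contents = [32]

Answer: 32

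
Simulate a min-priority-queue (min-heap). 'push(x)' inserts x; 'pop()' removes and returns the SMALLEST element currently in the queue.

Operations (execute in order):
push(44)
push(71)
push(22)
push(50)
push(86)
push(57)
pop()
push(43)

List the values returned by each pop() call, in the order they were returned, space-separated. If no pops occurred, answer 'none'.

push(44): heap contents = [44]
push(71): heap contents = [44, 71]
push(22): heap contents = [22, 44, 71]
push(50): heap contents = [22, 44, 50, 71]
push(86): heap contents = [22, 44, 50, 71, 86]
push(57): heap contents = [22, 44, 50, 57, 71, 86]
pop() → 22: heap contents = [44, 50, 57, 71, 86]
push(43): heap contents = [43, 44, 50, 57, 71, 86]

Answer: 22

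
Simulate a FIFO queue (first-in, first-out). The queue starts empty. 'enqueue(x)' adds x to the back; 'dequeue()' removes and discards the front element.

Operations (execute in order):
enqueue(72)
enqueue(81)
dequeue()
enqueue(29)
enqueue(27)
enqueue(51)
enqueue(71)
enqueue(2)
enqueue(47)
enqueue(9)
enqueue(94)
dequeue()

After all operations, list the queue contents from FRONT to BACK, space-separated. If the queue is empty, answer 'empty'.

Answer: 29 27 51 71 2 47 9 94

Derivation:
enqueue(72): [72]
enqueue(81): [72, 81]
dequeue(): [81]
enqueue(29): [81, 29]
enqueue(27): [81, 29, 27]
enqueue(51): [81, 29, 27, 51]
enqueue(71): [81, 29, 27, 51, 71]
enqueue(2): [81, 29, 27, 51, 71, 2]
enqueue(47): [81, 29, 27, 51, 71, 2, 47]
enqueue(9): [81, 29, 27, 51, 71, 2, 47, 9]
enqueue(94): [81, 29, 27, 51, 71, 2, 47, 9, 94]
dequeue(): [29, 27, 51, 71, 2, 47, 9, 94]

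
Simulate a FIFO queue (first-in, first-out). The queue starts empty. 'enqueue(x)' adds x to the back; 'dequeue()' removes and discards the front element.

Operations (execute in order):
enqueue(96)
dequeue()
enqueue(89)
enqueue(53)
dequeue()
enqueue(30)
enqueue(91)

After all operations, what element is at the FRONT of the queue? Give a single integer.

Answer: 53

Derivation:
enqueue(96): queue = [96]
dequeue(): queue = []
enqueue(89): queue = [89]
enqueue(53): queue = [89, 53]
dequeue(): queue = [53]
enqueue(30): queue = [53, 30]
enqueue(91): queue = [53, 30, 91]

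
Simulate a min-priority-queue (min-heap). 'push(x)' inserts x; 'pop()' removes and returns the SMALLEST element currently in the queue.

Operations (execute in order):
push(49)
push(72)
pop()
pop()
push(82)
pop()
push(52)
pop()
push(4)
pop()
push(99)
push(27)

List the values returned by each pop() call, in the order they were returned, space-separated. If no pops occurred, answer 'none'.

push(49): heap contents = [49]
push(72): heap contents = [49, 72]
pop() → 49: heap contents = [72]
pop() → 72: heap contents = []
push(82): heap contents = [82]
pop() → 82: heap contents = []
push(52): heap contents = [52]
pop() → 52: heap contents = []
push(4): heap contents = [4]
pop() → 4: heap contents = []
push(99): heap contents = [99]
push(27): heap contents = [27, 99]

Answer: 49 72 82 52 4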